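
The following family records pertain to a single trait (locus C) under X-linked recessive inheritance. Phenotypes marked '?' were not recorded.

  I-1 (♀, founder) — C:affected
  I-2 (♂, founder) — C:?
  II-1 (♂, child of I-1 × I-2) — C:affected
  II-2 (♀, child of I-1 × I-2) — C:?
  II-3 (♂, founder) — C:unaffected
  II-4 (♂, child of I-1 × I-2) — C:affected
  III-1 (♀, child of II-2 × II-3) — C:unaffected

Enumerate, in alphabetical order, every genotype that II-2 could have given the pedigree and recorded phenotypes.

II-2 ∈ {X^CX^c, X^cX^c}

C/I-1 aff ·: X^cX^c
C/I-2 ? ·: X^CY|X^cY
C/II-1 aff I-1×I-2: X^cY
C/II-2 ? I-1×I-2: X^CX^c|X^cX^c
C/II-3 un ·: X^CY
C/II-4 aff I-1×I-2: X^cY
C/III-1 un II-2×II-3: X^CX^C|X^CX^c
⇒ C over [I-1,I-2,II-1,II-2,II-3,II-4,III-1]: 3 consistent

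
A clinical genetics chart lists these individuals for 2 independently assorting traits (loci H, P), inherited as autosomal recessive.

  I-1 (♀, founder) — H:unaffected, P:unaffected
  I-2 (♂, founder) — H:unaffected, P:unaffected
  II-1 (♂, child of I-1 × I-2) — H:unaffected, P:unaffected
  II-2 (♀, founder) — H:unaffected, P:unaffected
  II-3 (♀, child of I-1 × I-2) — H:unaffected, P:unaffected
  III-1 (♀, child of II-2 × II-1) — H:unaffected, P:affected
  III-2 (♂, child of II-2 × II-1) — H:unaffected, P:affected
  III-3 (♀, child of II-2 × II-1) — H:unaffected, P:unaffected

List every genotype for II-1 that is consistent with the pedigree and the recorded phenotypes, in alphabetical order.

H/I-1 un ·: HH|Hh
H/I-2 un ·: HH|Hh
H/II-1 un I-1×I-2: HH|Hh
H/II-2 un ·: HH|Hh
H/II-3 un I-1×I-2: HH|Hh
H/III-1 un II-2×II-1: HH|Hh
H/III-2 un II-2×II-1: HH|Hh
H/III-3 un II-2×II-1: HH|Hh
⇒ H over [I-1,I-2,II-1,II-2,II-3,III-1,III-2,III-3]: 159 consistent
P/I-1 un ·: PP|Pp
P/I-2 un ·: PP|Pp
P/II-1 un I-1×I-2: Pp
P/II-2 un ·: Pp
P/II-3 un I-1×I-2: PP|Pp
P/III-1 aff II-2×II-1: pp
P/III-2 aff II-2×II-1: pp
P/III-3 un II-2×II-1: PP|Pp
⇒ P over [I-1,I-2,II-1,II-2,II-3,III-1,III-2,III-3]: 12 consistent

II-1 ∈ {HH Pp, Hh Pp}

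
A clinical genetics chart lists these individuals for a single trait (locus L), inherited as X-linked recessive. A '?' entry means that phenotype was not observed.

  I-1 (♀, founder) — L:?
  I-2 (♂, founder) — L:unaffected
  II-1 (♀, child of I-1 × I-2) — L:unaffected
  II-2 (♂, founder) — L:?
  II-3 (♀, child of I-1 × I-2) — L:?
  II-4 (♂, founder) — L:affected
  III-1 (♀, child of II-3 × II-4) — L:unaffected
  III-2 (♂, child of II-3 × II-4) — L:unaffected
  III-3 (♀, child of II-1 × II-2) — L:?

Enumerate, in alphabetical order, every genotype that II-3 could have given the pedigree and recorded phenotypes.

L/I-1 ? ·: X^LX^L|X^LX^l|X^lX^l
L/I-2 un ·: X^LY
L/II-1 un I-1×I-2: X^LX^L|X^LX^l
L/II-2 ? ·: X^LY|X^lY
L/II-3 ? I-1×I-2: X^LX^L|X^LX^l
L/II-4 aff ·: X^lY
L/III-1 un II-3×II-4: X^LX^l
L/III-2 un II-3×II-4: X^LY
L/III-3 ? II-1×II-2: X^LX^L|X^LX^l|X^lX^l
⇒ L over [I-1,I-2,II-1,II-2,II-3,II-4,III-1,III-2,III-3]: 18 consistent

II-3 ∈ {X^LX^L, X^LX^l}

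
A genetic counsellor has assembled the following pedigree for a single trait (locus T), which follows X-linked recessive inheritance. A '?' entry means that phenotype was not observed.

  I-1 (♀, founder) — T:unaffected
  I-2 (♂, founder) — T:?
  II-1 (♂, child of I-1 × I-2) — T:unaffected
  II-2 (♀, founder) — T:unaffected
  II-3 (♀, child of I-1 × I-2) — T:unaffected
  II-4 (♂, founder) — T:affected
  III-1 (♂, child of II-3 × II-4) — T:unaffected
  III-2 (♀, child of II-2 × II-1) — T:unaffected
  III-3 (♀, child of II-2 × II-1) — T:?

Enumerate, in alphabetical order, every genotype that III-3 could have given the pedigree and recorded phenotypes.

T/I-1 un ·: X^TX^T|X^TX^t
T/I-2 ? ·: X^TY|X^tY
T/II-1 un I-1×I-2: X^TY
T/II-2 un ·: X^TX^T|X^TX^t
T/II-3 un I-1×I-2: X^TX^T|X^TX^t
T/II-4 aff ·: X^tY
T/III-1 un II-3×II-4: X^TY
T/III-2 un II-2×II-1: X^TX^T|X^TX^t
T/III-3 ? II-2×II-1: X^TX^T|X^TX^t
⇒ T over [I-1,I-2,II-1,II-2,II-3,II-4,III-1,III-2,III-3]: 25 consistent

III-3 ∈ {X^TX^T, X^TX^t}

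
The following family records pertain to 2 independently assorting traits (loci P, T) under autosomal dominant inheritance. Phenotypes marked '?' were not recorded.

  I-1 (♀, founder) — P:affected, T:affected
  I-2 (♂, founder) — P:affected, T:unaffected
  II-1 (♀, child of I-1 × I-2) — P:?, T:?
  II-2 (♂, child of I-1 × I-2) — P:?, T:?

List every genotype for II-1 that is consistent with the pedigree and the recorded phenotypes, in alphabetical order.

P/I-1 aff ·: Pp|PP
P/I-2 aff ·: Pp|PP
P/II-1 ? I-1×I-2: pp|Pp|PP
P/II-2 ? I-1×I-2: pp|Pp|PP
⇒ P over [I-1,I-2,II-1,II-2]: 18 consistent
T/I-1 aff ·: Tt|TT
T/I-2 un ·: tt
T/II-1 ? I-1×I-2: tt|Tt
T/II-2 ? I-1×I-2: tt|Tt
⇒ T over [I-1,I-2,II-1,II-2]: 5 consistent

II-1 ∈ {PP Tt, PP tt, Pp Tt, Pp tt, pp Tt, pp tt}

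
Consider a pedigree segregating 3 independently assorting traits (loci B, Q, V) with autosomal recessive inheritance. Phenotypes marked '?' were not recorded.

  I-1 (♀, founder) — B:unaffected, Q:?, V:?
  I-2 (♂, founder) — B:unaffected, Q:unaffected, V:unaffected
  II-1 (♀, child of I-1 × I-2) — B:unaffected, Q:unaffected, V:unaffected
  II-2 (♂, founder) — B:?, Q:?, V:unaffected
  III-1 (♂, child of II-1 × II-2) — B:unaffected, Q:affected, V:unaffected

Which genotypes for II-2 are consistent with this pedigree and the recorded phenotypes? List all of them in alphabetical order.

II-2 ∈ {BB Qq VV, BB Qq Vv, BB qq VV, BB qq Vv, Bb Qq VV, Bb Qq Vv, Bb qq VV, Bb qq Vv, bb Qq VV, bb Qq Vv, bb qq VV, bb qq Vv}

B/I-1 un ·: BB|Bb
B/I-2 un ·: BB|Bb
B/II-1 un I-1×I-2: BB|Bb
B/II-2 ? ·: BB|Bb|bb
B/III-1 un II-1×II-2: BB|Bb
⇒ B over [I-1,I-2,II-1,II-2,III-1]: 31 consistent
Q/I-1 ? ·: QQ|Qq|qq
Q/I-2 un ·: QQ|Qq
Q/II-1 un I-1×I-2: Qq
Q/II-2 ? ·: Qq|qq
Q/III-1 aff II-1×II-2: qq
⇒ Q over [I-1,I-2,II-1,II-2,III-1]: 10 consistent
V/I-1 ? ·: VV|Vv|vv
V/I-2 un ·: VV|Vv
V/II-1 un I-1×I-2: VV|Vv
V/II-2 un ·: VV|Vv
V/III-1 un II-1×II-2: VV|Vv
⇒ V over [I-1,I-2,II-1,II-2,III-1]: 32 consistent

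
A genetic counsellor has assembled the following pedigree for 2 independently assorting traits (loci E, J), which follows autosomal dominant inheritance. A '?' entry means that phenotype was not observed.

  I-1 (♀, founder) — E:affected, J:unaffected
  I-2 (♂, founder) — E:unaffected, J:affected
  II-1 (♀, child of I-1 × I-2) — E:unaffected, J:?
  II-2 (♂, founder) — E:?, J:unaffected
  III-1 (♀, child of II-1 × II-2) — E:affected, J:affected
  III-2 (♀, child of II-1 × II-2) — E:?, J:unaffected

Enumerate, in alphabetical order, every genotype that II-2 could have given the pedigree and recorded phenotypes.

II-2 ∈ {EE jj, Ee jj}

E/I-1 aff ·: Ee
E/I-2 un ·: ee
E/II-1 un I-1×I-2: ee
E/II-2 ? ·: Ee|EE
E/III-1 aff II-1×II-2: Ee
E/III-2 ? II-1×II-2: ee|Ee
⇒ E over [I-1,I-2,II-1,II-2,III-1,III-2]: 3 consistent
J/I-1 un ·: jj
J/I-2 aff ·: Jj|JJ
J/II-1 ? I-1×I-2: Jj
J/II-2 un ·: jj
J/III-1 aff II-1×II-2: Jj
J/III-2 un II-1×II-2: jj
⇒ J over [I-1,I-2,II-1,II-2,III-1,III-2]: 2 consistent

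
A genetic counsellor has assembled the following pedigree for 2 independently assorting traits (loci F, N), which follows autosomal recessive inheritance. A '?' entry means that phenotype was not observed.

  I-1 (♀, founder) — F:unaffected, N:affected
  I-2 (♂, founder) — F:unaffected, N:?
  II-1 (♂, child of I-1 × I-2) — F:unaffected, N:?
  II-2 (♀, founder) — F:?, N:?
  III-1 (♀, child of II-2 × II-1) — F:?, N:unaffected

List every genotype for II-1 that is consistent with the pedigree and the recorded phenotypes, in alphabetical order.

F/I-1 un ·: FF|Ff
F/I-2 un ·: FF|Ff
F/II-1 un I-1×I-2: FF|Ff
F/II-2 ? ·: FF|Ff|ff
F/III-1 ? II-2×II-1: FF|Ff|ff
⇒ F over [I-1,I-2,II-1,II-2,III-1]: 37 consistent
N/I-1 aff ·: nn
N/I-2 ? ·: NN|Nn|nn
N/II-1 ? I-1×I-2: Nn|nn
N/II-2 ? ·: NN|Nn|nn
N/III-1 un II-2×II-1: NN|Nn
⇒ N over [I-1,I-2,II-1,II-2,III-1]: 14 consistent

II-1 ∈ {FF Nn, FF nn, Ff Nn, Ff nn}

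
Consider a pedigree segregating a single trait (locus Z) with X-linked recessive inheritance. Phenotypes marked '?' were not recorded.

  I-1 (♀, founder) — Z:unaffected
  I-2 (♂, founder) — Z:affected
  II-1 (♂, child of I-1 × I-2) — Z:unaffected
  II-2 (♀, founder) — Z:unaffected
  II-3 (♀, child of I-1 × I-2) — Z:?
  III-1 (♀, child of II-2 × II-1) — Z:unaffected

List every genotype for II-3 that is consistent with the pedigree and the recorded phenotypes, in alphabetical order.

II-3 ∈ {X^ZX^z, X^zX^z}

Z/I-1 un ·: X^ZX^Z|X^ZX^z
Z/I-2 aff ·: X^zY
Z/II-1 un I-1×I-2: X^ZY
Z/II-2 un ·: X^ZX^Z|X^ZX^z
Z/II-3 ? I-1×I-2: X^ZX^z|X^zX^z
Z/III-1 un II-2×II-1: X^ZX^Z|X^ZX^z
⇒ Z over [I-1,I-2,II-1,II-2,II-3,III-1]: 9 consistent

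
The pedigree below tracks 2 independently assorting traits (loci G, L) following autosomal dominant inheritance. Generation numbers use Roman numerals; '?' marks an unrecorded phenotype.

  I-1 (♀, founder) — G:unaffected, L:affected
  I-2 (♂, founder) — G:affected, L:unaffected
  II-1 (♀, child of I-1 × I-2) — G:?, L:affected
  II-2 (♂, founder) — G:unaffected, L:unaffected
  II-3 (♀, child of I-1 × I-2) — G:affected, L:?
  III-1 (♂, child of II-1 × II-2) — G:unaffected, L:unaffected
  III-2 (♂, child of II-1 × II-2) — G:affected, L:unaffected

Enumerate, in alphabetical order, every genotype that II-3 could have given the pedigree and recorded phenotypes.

II-3 ∈ {Gg Ll, Gg ll}

G/I-1 un ·: gg
G/I-2 aff ·: Gg|GG
G/II-1 ? I-1×I-2: Gg
G/II-2 un ·: gg
G/II-3 aff I-1×I-2: Gg
G/III-1 un II-1×II-2: gg
G/III-2 aff II-1×II-2: Gg
⇒ G over [I-1,I-2,II-1,II-2,II-3,III-1,III-2]: 2 consistent
L/I-1 aff ·: Ll|LL
L/I-2 un ·: ll
L/II-1 aff I-1×I-2: Ll
L/II-2 un ·: ll
L/II-3 ? I-1×I-2: ll|Ll
L/III-1 un II-1×II-2: ll
L/III-2 un II-1×II-2: ll
⇒ L over [I-1,I-2,II-1,II-2,II-3,III-1,III-2]: 3 consistent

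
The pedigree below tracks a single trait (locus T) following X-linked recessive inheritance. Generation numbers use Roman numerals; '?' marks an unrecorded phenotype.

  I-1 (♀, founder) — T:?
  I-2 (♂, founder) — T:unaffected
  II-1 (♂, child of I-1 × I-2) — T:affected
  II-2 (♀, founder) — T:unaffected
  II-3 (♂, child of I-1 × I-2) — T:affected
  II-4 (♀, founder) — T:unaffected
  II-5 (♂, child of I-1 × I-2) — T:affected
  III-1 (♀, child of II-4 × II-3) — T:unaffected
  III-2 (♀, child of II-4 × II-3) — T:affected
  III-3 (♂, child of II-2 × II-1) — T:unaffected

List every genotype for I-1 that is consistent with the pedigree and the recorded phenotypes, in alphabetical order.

I-1 ∈ {X^TX^t, X^tX^t}

T/I-1 ? ·: X^TX^t|X^tX^t
T/I-2 un ·: X^TY
T/II-1 aff I-1×I-2: X^tY
T/II-2 un ·: X^TX^T|X^TX^t
T/II-3 aff I-1×I-2: X^tY
T/II-4 un ·: X^TX^t
T/II-5 aff I-1×I-2: X^tY
T/III-1 un II-4×II-3: X^TX^t
T/III-2 aff II-4×II-3: X^tX^t
T/III-3 un II-2×II-1: X^TY
⇒ T over [I-1,I-2,II-1,II-2,II-3,II-4,II-5,III-1,III-2,III-3]: 4 consistent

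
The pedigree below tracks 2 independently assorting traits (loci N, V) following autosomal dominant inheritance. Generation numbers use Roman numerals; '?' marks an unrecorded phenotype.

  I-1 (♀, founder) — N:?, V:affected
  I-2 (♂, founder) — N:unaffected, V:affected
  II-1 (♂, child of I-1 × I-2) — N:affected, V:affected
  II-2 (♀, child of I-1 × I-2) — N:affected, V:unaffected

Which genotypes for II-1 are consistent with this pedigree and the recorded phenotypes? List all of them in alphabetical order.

N/I-1 ? ·: Nn|NN
N/I-2 un ·: nn
N/II-1 aff I-1×I-2: Nn
N/II-2 aff I-1×I-2: Nn
⇒ N over [I-1,I-2,II-1,II-2]: 2 consistent
V/I-1 aff ·: Vv
V/I-2 aff ·: Vv
V/II-1 aff I-1×I-2: Vv|VV
V/II-2 un I-1×I-2: vv
⇒ V over [I-1,I-2,II-1,II-2]: 2 consistent

II-1 ∈ {Nn VV, Nn Vv}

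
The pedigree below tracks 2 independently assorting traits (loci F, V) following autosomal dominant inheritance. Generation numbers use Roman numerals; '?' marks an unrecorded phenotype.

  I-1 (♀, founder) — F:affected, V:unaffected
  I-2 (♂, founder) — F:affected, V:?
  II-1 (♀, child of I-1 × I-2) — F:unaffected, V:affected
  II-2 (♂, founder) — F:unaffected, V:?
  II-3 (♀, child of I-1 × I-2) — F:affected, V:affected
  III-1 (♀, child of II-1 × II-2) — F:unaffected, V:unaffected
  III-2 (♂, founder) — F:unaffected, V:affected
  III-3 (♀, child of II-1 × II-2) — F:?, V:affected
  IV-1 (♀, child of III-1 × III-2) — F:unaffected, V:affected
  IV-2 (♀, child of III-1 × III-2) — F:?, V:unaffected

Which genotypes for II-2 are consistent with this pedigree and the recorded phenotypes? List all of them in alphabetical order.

II-2 ∈ {ff Vv, ff vv}

F/I-1 aff ·: Ff
F/I-2 aff ·: Ff
F/II-1 un I-1×I-2: ff
F/II-2 un ·: ff
F/II-3 aff I-1×I-2: Ff|FF
F/III-1 un II-1×II-2: ff
F/III-2 un ·: ff
F/III-3 ? II-1×II-2: ff
F/IV-1 un III-1×III-2: ff
F/IV-2 ? III-1×III-2: ff
⇒ F over [I-1,I-2,II-1,II-2,II-3,III-1,III-2,III-3,IV-1,IV-2]: 2 consistent
V/I-1 un ·: vv
V/I-2 ? ·: Vv|VV
V/II-1 aff I-1×I-2: Vv
V/II-2 ? ·: vv|Vv
V/II-3 aff I-1×I-2: Vv
V/III-1 un II-1×II-2: vv
V/III-2 aff ·: Vv
V/III-3 aff II-1×II-2: Vv|VV
V/IV-1 aff III-1×III-2: Vv
V/IV-2 un III-1×III-2: vv
⇒ V over [I-1,I-2,II-1,II-2,II-3,III-1,III-2,III-3,IV-1,IV-2]: 6 consistent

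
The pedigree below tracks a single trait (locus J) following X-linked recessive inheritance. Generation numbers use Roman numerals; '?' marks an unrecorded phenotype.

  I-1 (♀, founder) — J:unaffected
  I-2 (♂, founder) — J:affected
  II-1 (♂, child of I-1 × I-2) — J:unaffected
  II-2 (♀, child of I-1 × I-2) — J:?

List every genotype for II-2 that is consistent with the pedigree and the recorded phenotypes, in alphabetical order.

II-2 ∈ {X^JX^j, X^jX^j}

J/I-1 un ·: X^JX^J|X^JX^j
J/I-2 aff ·: X^jY
J/II-1 un I-1×I-2: X^JY
J/II-2 ? I-1×I-2: X^JX^j|X^jX^j
⇒ J over [I-1,I-2,II-1,II-2]: 3 consistent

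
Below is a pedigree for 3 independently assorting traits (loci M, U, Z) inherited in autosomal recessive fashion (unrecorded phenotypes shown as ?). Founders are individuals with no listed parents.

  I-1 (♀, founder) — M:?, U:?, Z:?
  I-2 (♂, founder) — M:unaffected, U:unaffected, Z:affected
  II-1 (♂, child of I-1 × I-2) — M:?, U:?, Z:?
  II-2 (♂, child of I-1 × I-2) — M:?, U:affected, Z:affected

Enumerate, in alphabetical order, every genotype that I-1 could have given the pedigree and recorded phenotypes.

I-1 ∈ {MM Uu Zz, MM Uu zz, MM uu Zz, MM uu zz, Mm Uu Zz, Mm Uu zz, Mm uu Zz, Mm uu zz, mm Uu Zz, mm Uu zz, mm uu Zz, mm uu zz}

M/I-1 ? ·: MM|Mm|mm
M/I-2 un ·: MM|Mm
M/II-1 ? I-1×I-2: MM|Mm|mm
M/II-2 ? I-1×I-2: MM|Mm|mm
⇒ M over [I-1,I-2,II-1,II-2]: 23 consistent
U/I-1 ? ·: Uu|uu
U/I-2 un ·: Uu
U/II-1 ? I-1×I-2: UU|Uu|uu
U/II-2 aff I-1×I-2: uu
⇒ U over [I-1,I-2,II-1,II-2]: 5 consistent
Z/I-1 ? ·: Zz|zz
Z/I-2 aff ·: zz
Z/II-1 ? I-1×I-2: Zz|zz
Z/II-2 aff I-1×I-2: zz
⇒ Z over [I-1,I-2,II-1,II-2]: 3 consistent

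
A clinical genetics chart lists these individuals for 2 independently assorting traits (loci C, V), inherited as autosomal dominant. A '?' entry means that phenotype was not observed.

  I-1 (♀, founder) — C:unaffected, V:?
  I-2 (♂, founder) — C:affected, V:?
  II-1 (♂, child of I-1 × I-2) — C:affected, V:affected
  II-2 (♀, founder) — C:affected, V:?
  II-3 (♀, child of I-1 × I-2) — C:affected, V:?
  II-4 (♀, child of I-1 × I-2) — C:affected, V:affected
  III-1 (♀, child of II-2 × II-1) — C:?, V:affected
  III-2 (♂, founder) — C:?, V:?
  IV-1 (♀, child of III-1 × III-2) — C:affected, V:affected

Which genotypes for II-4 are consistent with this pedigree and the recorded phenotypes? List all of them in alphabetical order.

C/I-1 un ·: cc
C/I-2 aff ·: Cc|CC
C/II-1 aff I-1×I-2: Cc
C/II-2 aff ·: Cc|CC
C/II-3 aff I-1×I-2: Cc
C/II-4 aff I-1×I-2: Cc
C/III-1 ? II-2×II-1: cc|Cc|CC
C/III-2 ? ·: cc|Cc|CC
C/IV-1 aff III-1×III-2: Cc|CC
⇒ C over [I-1,I-2,II-1,II-2,II-3,II-4,III-1,III-2,IV-1]: 40 consistent
V/I-1 ? ·: vv|Vv|VV
V/I-2 ? ·: vv|Vv|VV
V/II-1 aff I-1×I-2: Vv|VV
V/II-2 ? ·: vv|Vv|VV
V/II-3 ? I-1×I-2: vv|Vv|VV
V/II-4 aff I-1×I-2: Vv|VV
V/III-1 aff II-2×II-1: Vv|VV
V/III-2 ? ·: vv|Vv|VV
V/IV-1 aff III-1×III-2: Vv|VV
⇒ V over [I-1,I-2,II-1,II-2,II-3,II-4,III-1,III-2,IV-1]: 730 consistent

II-4 ∈ {Cc VV, Cc Vv}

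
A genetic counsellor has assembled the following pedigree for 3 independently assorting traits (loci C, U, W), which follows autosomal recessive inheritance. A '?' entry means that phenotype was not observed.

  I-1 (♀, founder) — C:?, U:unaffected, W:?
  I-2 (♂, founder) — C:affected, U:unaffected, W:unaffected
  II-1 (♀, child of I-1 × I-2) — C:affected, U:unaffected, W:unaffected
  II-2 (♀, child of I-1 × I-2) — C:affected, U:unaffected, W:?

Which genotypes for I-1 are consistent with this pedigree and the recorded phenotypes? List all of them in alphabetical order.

I-1 ∈ {Cc UU WW, Cc UU Ww, Cc UU ww, Cc Uu WW, Cc Uu Ww, Cc Uu ww, cc UU WW, cc UU Ww, cc UU ww, cc Uu WW, cc Uu Ww, cc Uu ww}

C/I-1 ? ·: Cc|cc
C/I-2 aff ·: cc
C/II-1 aff I-1×I-2: cc
C/II-2 aff I-1×I-2: cc
⇒ C over [I-1,I-2,II-1,II-2]: 2 consistent
U/I-1 un ·: UU|Uu
U/I-2 un ·: UU|Uu
U/II-1 un I-1×I-2: UU|Uu
U/II-2 un I-1×I-2: UU|Uu
⇒ U over [I-1,I-2,II-1,II-2]: 13 consistent
W/I-1 ? ·: WW|Ww|ww
W/I-2 un ·: WW|Ww
W/II-1 un I-1×I-2: WW|Ww
W/II-2 ? I-1×I-2: WW|Ww|ww
⇒ W over [I-1,I-2,II-1,II-2]: 18 consistent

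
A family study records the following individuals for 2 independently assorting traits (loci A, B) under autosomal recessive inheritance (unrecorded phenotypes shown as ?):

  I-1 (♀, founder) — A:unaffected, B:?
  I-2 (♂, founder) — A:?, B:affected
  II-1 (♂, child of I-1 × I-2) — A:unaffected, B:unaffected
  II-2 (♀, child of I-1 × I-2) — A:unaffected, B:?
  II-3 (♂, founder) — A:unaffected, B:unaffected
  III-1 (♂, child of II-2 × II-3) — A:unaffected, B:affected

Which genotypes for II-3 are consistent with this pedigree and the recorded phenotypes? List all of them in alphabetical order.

II-3 ∈ {AA Bb, Aa Bb}

A/I-1 un ·: AA|Aa
A/I-2 ? ·: AA|Aa|aa
A/II-1 un I-1×I-2: AA|Aa
A/II-2 un I-1×I-2: AA|Aa
A/II-3 un ·: AA|Aa
A/III-1 un II-2×II-3: AA|Aa
⇒ A over [I-1,I-2,II-1,II-2,II-3,III-1]: 53 consistent
B/I-1 ? ·: BB|Bb
B/I-2 aff ·: bb
B/II-1 un I-1×I-2: Bb
B/II-2 ? I-1×I-2: Bb|bb
B/II-3 un ·: Bb
B/III-1 aff II-2×II-3: bb
⇒ B over [I-1,I-2,II-1,II-2,II-3,III-1]: 3 consistent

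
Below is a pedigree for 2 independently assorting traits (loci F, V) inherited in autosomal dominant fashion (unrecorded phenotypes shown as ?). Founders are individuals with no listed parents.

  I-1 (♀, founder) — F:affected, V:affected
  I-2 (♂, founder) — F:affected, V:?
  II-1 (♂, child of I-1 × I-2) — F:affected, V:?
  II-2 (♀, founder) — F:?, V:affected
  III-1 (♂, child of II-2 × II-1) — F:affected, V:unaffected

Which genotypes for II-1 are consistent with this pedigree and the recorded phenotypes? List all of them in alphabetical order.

F/I-1 aff ·: Ff|FF
F/I-2 aff ·: Ff|FF
F/II-1 aff I-1×I-2: Ff|FF
F/II-2 ? ·: ff|Ff|FF
F/III-1 aff II-2×II-1: Ff|FF
⇒ F over [I-1,I-2,II-1,II-2,III-1]: 31 consistent
V/I-1 aff ·: Vv|VV
V/I-2 ? ·: vv|Vv|VV
V/II-1 ? I-1×I-2: vv|Vv
V/II-2 aff ·: Vv
V/III-1 un II-2×II-1: vv
⇒ V over [I-1,I-2,II-1,II-2,III-1]: 7 consistent

II-1 ∈ {FF Vv, FF vv, Ff Vv, Ff vv}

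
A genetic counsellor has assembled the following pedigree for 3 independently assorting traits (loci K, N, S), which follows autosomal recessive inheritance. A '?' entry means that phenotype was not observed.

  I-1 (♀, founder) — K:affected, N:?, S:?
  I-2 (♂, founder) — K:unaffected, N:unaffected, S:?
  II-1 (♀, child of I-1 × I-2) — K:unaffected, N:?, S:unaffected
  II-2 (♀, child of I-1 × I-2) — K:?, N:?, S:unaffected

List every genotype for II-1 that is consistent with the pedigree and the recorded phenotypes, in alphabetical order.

K/I-1 aff ·: kk
K/I-2 un ·: KK|Kk
K/II-1 un I-1×I-2: Kk
K/II-2 ? I-1×I-2: Kk|kk
⇒ K over [I-1,I-2,II-1,II-2]: 3 consistent
N/I-1 ? ·: NN|Nn|nn
N/I-2 un ·: NN|Nn
N/II-1 ? I-1×I-2: NN|Nn|nn
N/II-2 ? I-1×I-2: NN|Nn|nn
⇒ N over [I-1,I-2,II-1,II-2]: 23 consistent
S/I-1 ? ·: SS|Ss|ss
S/I-2 ? ·: SS|Ss|ss
S/II-1 un I-1×I-2: SS|Ss
S/II-2 un I-1×I-2: SS|Ss
⇒ S over [I-1,I-2,II-1,II-2]: 17 consistent

II-1 ∈ {Kk NN SS, Kk NN Ss, Kk Nn SS, Kk Nn Ss, Kk nn SS, Kk nn Ss}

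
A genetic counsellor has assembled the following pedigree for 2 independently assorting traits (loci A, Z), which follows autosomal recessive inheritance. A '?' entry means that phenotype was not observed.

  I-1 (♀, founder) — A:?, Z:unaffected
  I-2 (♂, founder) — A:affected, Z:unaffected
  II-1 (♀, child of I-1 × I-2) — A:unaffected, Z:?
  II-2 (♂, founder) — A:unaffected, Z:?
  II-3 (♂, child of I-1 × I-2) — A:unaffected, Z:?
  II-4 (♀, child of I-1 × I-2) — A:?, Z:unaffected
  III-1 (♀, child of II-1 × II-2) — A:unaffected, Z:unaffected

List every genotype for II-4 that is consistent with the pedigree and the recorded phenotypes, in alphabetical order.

II-4 ∈ {Aa ZZ, Aa Zz, aa ZZ, aa Zz}

A/I-1 ? ·: AA|Aa
A/I-2 aff ·: aa
A/II-1 un I-1×I-2: Aa
A/II-2 un ·: AA|Aa
A/II-3 un I-1×I-2: Aa
A/II-4 ? I-1×I-2: Aa|aa
A/III-1 un II-1×II-2: AA|Aa
⇒ A over [I-1,I-2,II-1,II-2,II-3,II-4,III-1]: 12 consistent
Z/I-1 un ·: ZZ|Zz
Z/I-2 un ·: ZZ|Zz
Z/II-1 ? I-1×I-2: ZZ|Zz|zz
Z/II-2 ? ·: ZZ|Zz|zz
Z/II-3 ? I-1×I-2: ZZ|Zz|zz
Z/II-4 un I-1×I-2: ZZ|Zz
Z/III-1 un II-1×II-2: ZZ|Zz
⇒ Z over [I-1,I-2,II-1,II-2,II-3,II-4,III-1]: 142 consistent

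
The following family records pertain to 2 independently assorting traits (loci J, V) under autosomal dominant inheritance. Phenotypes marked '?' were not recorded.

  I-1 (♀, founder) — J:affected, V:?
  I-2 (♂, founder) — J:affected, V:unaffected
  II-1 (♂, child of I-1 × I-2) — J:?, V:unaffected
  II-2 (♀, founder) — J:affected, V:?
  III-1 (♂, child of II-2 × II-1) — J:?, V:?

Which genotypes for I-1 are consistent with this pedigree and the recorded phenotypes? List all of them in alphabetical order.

J/I-1 aff ·: Jj|JJ
J/I-2 aff ·: Jj|JJ
J/II-1 ? I-1×I-2: jj|Jj|JJ
J/II-2 aff ·: Jj|JJ
J/III-1 ? II-2×II-1: jj|Jj|JJ
⇒ J over [I-1,I-2,II-1,II-2,III-1]: 30 consistent
V/I-1 ? ·: vv|Vv
V/I-2 un ·: vv
V/II-1 un I-1×I-2: vv
V/II-2 ? ·: vv|Vv|VV
V/III-1 ? II-2×II-1: vv|Vv
⇒ V over [I-1,I-2,II-1,II-2,III-1]: 8 consistent

I-1 ∈ {JJ Vv, JJ vv, Jj Vv, Jj vv}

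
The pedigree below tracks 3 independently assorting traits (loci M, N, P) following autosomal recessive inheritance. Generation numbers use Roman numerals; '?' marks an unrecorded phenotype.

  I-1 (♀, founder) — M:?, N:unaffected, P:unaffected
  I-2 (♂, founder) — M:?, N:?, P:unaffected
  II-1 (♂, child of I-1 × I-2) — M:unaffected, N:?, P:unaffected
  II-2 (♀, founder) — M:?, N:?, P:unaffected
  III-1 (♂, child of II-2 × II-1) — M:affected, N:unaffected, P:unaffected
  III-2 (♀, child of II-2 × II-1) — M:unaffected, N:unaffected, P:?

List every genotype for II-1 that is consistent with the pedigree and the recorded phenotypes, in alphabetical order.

M/I-1 ? ·: MM|Mm|mm
M/I-2 ? ·: MM|Mm|mm
M/II-1 un I-1×I-2: Mm
M/II-2 ? ·: Mm|mm
M/III-1 aff II-2×II-1: mm
M/III-2 un II-2×II-1: MM|Mm
⇒ M over [I-1,I-2,II-1,II-2,III-1,III-2]: 21 consistent
N/I-1 un ·: NN|Nn
N/I-2 ? ·: NN|Nn|nn
N/II-1 ? I-1×I-2: NN|Nn|nn
N/II-2 ? ·: NN|Nn|nn
N/III-1 un II-2×II-1: NN|Nn
N/III-2 un II-2×II-1: NN|Nn
⇒ N over [I-1,I-2,II-1,II-2,III-1,III-2]: 73 consistent
P/I-1 un ·: PP|Pp
P/I-2 un ·: PP|Pp
P/II-1 un I-1×I-2: PP|Pp
P/II-2 un ·: PP|Pp
P/III-1 un II-2×II-1: PP|Pp
P/III-2 ? II-2×II-1: PP|Pp|pp
⇒ P over [I-1,I-2,II-1,II-2,III-1,III-2]: 50 consistent

II-1 ∈ {Mm NN PP, Mm NN Pp, Mm Nn PP, Mm Nn Pp, Mm nn PP, Mm nn Pp}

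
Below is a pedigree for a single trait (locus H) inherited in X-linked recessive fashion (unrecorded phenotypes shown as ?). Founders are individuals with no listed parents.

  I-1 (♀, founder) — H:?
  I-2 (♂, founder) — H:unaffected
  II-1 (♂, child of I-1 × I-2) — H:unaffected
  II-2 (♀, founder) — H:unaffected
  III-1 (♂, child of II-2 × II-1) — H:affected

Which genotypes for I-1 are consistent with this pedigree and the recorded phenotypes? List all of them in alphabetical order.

I-1 ∈ {X^HX^H, X^HX^h}

H/I-1 ? ·: X^HX^H|X^HX^h
H/I-2 un ·: X^HY
H/II-1 un I-1×I-2: X^HY
H/II-2 un ·: X^HX^h
H/III-1 aff II-2×II-1: X^hY
⇒ H over [I-1,I-2,II-1,II-2,III-1]: 2 consistent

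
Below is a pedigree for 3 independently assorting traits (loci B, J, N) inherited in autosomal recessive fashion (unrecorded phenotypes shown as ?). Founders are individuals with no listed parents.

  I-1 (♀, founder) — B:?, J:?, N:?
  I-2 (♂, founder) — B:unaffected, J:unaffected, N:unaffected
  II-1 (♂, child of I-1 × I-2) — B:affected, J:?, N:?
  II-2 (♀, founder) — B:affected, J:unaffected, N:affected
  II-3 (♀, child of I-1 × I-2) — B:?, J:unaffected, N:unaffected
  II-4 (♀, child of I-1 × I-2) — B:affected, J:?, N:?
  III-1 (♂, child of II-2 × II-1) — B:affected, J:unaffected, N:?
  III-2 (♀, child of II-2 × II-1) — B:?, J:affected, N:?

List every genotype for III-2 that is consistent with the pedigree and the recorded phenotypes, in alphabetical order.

III-2 ∈ {bb jj Nn, bb jj nn}

B/I-1 ? ·: Bb|bb
B/I-2 un ·: Bb
B/II-1 aff I-1×I-2: bb
B/II-2 aff ·: bb
B/II-3 ? I-1×I-2: BB|Bb|bb
B/II-4 aff I-1×I-2: bb
B/III-1 aff II-2×II-1: bb
B/III-2 ? II-2×II-1: bb
⇒ B over [I-1,I-2,II-1,II-2,II-3,II-4,III-1,III-2]: 5 consistent
J/I-1 ? ·: JJ|Jj|jj
J/I-2 un ·: JJ|Jj
J/II-1 ? I-1×I-2: Jj|jj
J/II-2 un ·: Jj
J/II-3 un I-1×I-2: JJ|Jj
J/II-4 ? I-1×I-2: JJ|Jj|jj
J/III-1 un II-2×II-1: JJ|Jj
J/III-2 aff II-2×II-1: jj
⇒ J over [I-1,I-2,II-1,II-2,II-3,II-4,III-1,III-2]: 42 consistent
N/I-1 ? ·: NN|Nn|nn
N/I-2 un ·: NN|Nn
N/II-1 ? I-1×I-2: NN|Nn|nn
N/II-2 aff ·: nn
N/II-3 un I-1×I-2: NN|Nn
N/II-4 ? I-1×I-2: NN|Nn|nn
N/III-1 ? II-2×II-1: Nn|nn
N/III-2 ? II-2×II-1: Nn|nn
⇒ N over [I-1,I-2,II-1,II-2,II-3,II-4,III-1,III-2]: 91 consistent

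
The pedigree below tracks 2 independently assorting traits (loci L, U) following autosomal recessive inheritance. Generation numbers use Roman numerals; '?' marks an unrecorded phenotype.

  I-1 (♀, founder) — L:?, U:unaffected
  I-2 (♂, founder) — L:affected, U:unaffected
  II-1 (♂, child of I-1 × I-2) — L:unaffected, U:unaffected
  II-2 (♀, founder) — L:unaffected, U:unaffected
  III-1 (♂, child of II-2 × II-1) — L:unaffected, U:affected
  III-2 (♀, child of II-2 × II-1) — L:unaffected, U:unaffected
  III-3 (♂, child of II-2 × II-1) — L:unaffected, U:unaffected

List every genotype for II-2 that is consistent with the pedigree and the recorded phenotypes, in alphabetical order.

II-2 ∈ {LL Uu, Ll Uu}

L/I-1 ? ·: LL|Ll
L/I-2 aff ·: ll
L/II-1 un I-1×I-2: Ll
L/II-2 un ·: LL|Ll
L/III-1 un II-2×II-1: LL|Ll
L/III-2 un II-2×II-1: LL|Ll
L/III-3 un II-2×II-1: LL|Ll
⇒ L over [I-1,I-2,II-1,II-2,III-1,III-2,III-3]: 32 consistent
U/I-1 un ·: UU|Uu
U/I-2 un ·: UU|Uu
U/II-1 un I-1×I-2: Uu
U/II-2 un ·: Uu
U/III-1 aff II-2×II-1: uu
U/III-2 un II-2×II-1: UU|Uu
U/III-3 un II-2×II-1: UU|Uu
⇒ U over [I-1,I-2,II-1,II-2,III-1,III-2,III-3]: 12 consistent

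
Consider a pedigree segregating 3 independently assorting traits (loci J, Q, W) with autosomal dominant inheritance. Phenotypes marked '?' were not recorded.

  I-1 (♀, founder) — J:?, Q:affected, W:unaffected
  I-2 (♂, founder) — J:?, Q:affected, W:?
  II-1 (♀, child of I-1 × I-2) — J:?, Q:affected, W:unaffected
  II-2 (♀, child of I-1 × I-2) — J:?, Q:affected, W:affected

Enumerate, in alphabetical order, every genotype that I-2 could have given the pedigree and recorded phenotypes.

J/I-1 ? ·: jj|Jj|JJ
J/I-2 ? ·: jj|Jj|JJ
J/II-1 ? I-1×I-2: jj|Jj|JJ
J/II-2 ? I-1×I-2: jj|Jj|JJ
⇒ J over [I-1,I-2,II-1,II-2]: 29 consistent
Q/I-1 aff ·: Qq|QQ
Q/I-2 aff ·: Qq|QQ
Q/II-1 aff I-1×I-2: Qq|QQ
Q/II-2 aff I-1×I-2: Qq|QQ
⇒ Q over [I-1,I-2,II-1,II-2]: 13 consistent
W/I-1 un ·: ww
W/I-2 ? ·: Ww
W/II-1 un I-1×I-2: ww
W/II-2 aff I-1×I-2: Ww
⇒ W over [I-1,I-2,II-1,II-2]: 1 consistent

I-2 ∈ {JJ QQ Ww, JJ Qq Ww, Jj QQ Ww, Jj Qq Ww, jj QQ Ww, jj Qq Ww}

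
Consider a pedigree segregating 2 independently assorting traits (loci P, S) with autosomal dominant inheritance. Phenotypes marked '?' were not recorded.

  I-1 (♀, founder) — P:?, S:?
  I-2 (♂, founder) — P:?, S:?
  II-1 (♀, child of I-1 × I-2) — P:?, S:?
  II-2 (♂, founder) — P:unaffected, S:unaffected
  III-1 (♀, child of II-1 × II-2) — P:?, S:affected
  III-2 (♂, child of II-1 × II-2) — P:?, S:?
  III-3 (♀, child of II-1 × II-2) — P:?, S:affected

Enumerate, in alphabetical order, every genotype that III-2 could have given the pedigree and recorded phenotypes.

P/I-1 ? ·: pp|Pp|PP
P/I-2 ? ·: pp|Pp|PP
P/II-1 ? I-1×I-2: pp|Pp|PP
P/II-2 un ·: pp
P/III-1 ? II-1×II-2: pp|Pp
P/III-2 ? II-1×II-2: pp|Pp
P/III-3 ? II-1×II-2: pp|Pp
⇒ P over [I-1,I-2,II-1,II-2,III-1,III-2,III-3]: 64 consistent
S/I-1 ? ·: ss|Ss|SS
S/I-2 ? ·: ss|Ss|SS
S/II-1 ? I-1×I-2: Ss|SS
S/II-2 un ·: ss
S/III-1 aff II-1×II-2: Ss
S/III-2 ? II-1×II-2: ss|Ss
S/III-3 aff II-1×II-2: Ss
⇒ S over [I-1,I-2,II-1,II-2,III-1,III-2,III-3]: 18 consistent

III-2 ∈ {Pp Ss, Pp ss, pp Ss, pp ss}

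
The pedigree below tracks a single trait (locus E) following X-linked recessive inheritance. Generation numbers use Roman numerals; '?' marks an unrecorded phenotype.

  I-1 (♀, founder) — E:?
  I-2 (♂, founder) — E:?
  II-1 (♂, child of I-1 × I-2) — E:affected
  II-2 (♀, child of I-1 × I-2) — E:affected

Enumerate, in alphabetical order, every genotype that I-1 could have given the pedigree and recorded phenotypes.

E/I-1 ? ·: X^EX^e|X^eX^e
E/I-2 ? ·: X^eY
E/II-1 aff I-1×I-2: X^eY
E/II-2 aff I-1×I-2: X^eX^e
⇒ E over [I-1,I-2,II-1,II-2]: 2 consistent

I-1 ∈ {X^EX^e, X^eX^e}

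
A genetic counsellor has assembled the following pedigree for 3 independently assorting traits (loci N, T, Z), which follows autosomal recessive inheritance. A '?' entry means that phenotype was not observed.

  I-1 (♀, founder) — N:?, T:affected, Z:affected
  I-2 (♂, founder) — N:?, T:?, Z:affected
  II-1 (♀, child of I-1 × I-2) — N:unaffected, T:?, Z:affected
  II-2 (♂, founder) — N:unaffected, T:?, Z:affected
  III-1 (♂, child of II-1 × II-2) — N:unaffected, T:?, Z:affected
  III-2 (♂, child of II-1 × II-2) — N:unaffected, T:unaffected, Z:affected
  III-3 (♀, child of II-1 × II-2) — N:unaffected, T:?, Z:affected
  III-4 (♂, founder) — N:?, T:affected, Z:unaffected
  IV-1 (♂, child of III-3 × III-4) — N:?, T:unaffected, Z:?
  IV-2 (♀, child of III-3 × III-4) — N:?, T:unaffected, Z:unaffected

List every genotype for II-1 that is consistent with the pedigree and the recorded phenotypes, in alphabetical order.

N/I-1 ? ·: NN|Nn|nn
N/I-2 ? ·: NN|Nn|nn
N/II-1 un I-1×I-2: NN|Nn
N/II-2 un ·: NN|Nn
N/III-1 un II-1×II-2: NN|Nn
N/III-2 un II-1×II-2: NN|Nn
N/III-3 un II-1×II-2: NN|Nn
N/III-4 ? ·: NN|Nn|nn
N/IV-1 ? III-3×III-4: NN|Nn|nn
N/IV-2 ? III-3×III-4: NN|Nn|nn
⇒ N over [I-1,I-2,II-1,II-2,III-1,III-2,III-3,III-4,IV-1,IV-2]: 1680 consistent
T/I-1 aff ·: tt
T/I-2 ? ·: TT|Tt|tt
T/II-1 ? I-1×I-2: Tt|tt
T/II-2 ? ·: TT|Tt|tt
T/III-1 ? II-1×II-2: TT|Tt|tt
T/III-2 un II-1×II-2: TT|Tt
T/III-3 ? II-1×II-2: TT|Tt
T/III-4 aff ·: tt
T/IV-1 un III-3×III-4: Tt
T/IV-2 un III-3×III-4: Tt
⇒ T over [I-1,I-2,II-1,II-2,III-1,III-2,III-3,III-4,IV-1,IV-2]: 50 consistent
Z/I-1 aff ·: zz
Z/I-2 aff ·: zz
Z/II-1 aff I-1×I-2: zz
Z/II-2 aff ·: zz
Z/III-1 aff II-1×II-2: zz
Z/III-2 aff II-1×II-2: zz
Z/III-3 aff II-1×II-2: zz
Z/III-4 un ·: ZZ|Zz
Z/IV-1 ? III-3×III-4: Zz|zz
Z/IV-2 un III-3×III-4: Zz
⇒ Z over [I-1,I-2,II-1,II-2,III-1,III-2,III-3,III-4,IV-1,IV-2]: 3 consistent

II-1 ∈ {NN Tt zz, NN tt zz, Nn Tt zz, Nn tt zz}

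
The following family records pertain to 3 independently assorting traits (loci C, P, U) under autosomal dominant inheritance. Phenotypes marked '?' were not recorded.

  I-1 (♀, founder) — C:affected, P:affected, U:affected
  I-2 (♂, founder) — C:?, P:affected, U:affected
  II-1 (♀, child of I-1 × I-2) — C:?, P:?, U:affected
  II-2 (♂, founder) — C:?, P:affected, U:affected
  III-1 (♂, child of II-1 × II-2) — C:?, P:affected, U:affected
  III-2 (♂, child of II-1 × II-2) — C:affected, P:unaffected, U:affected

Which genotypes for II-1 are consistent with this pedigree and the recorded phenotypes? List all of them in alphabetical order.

C/I-1 aff ·: Cc|CC
C/I-2 ? ·: cc|Cc|CC
C/II-1 ? I-1×I-2: cc|Cc|CC
C/II-2 ? ·: cc|Cc|CC
C/III-1 ? II-1×II-2: cc|Cc|CC
C/III-2 aff II-1×II-2: Cc|CC
⇒ C over [I-1,I-2,II-1,II-2,III-1,III-2]: 90 consistent
P/I-1 aff ·: Pp|PP
P/I-2 aff ·: Pp|PP
P/II-1 ? I-1×I-2: pp|Pp
P/II-2 aff ·: Pp
P/III-1 aff II-1×II-2: Pp|PP
P/III-2 un II-1×II-2: pp
⇒ P over [I-1,I-2,II-1,II-2,III-1,III-2]: 7 consistent
U/I-1 aff ·: Uu|UU
U/I-2 aff ·: Uu|UU
U/II-1 aff I-1×I-2: Uu|UU
U/II-2 aff ·: Uu|UU
U/III-1 aff II-1×II-2: Uu|UU
U/III-2 aff II-1×II-2: Uu|UU
⇒ U over [I-1,I-2,II-1,II-2,III-1,III-2]: 44 consistent

II-1 ∈ {CC Pp UU, CC Pp Uu, CC pp UU, CC pp Uu, Cc Pp UU, Cc Pp Uu, Cc pp UU, Cc pp Uu, cc Pp UU, cc Pp Uu, cc pp UU, cc pp Uu}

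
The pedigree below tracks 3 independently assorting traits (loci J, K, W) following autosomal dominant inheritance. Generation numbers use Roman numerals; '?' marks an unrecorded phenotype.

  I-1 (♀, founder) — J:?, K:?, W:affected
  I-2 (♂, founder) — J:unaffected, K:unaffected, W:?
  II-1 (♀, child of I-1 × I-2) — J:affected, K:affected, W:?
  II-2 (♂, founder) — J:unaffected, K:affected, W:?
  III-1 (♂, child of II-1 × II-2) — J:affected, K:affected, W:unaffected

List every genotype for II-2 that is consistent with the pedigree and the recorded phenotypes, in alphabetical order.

J/I-1 ? ·: Jj|JJ
J/I-2 un ·: jj
J/II-1 aff I-1×I-2: Jj
J/II-2 un ·: jj
J/III-1 aff II-1×II-2: Jj
⇒ J over [I-1,I-2,II-1,II-2,III-1]: 2 consistent
K/I-1 ? ·: Kk|KK
K/I-2 un ·: kk
K/II-1 aff I-1×I-2: Kk
K/II-2 aff ·: Kk|KK
K/III-1 aff II-1×II-2: Kk|KK
⇒ K over [I-1,I-2,II-1,II-2,III-1]: 8 consistent
W/I-1 aff ·: Ww|WW
W/I-2 ? ·: ww|Ww|WW
W/II-1 ? I-1×I-2: ww|Ww
W/II-2 ? ·: ww|Ww
W/III-1 un II-1×II-2: ww
⇒ W over [I-1,I-2,II-1,II-2,III-1]: 14 consistent

II-2 ∈ {jj KK Ww, jj KK ww, jj Kk Ww, jj Kk ww}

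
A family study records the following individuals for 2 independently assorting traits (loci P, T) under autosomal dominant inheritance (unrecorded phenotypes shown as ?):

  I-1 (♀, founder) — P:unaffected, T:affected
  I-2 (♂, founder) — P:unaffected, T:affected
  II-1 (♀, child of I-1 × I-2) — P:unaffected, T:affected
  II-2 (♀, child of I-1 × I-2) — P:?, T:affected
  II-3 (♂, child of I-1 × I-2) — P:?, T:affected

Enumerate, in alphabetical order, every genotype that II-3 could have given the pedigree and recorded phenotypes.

P/I-1 un ·: pp
P/I-2 un ·: pp
P/II-1 un I-1×I-2: pp
P/II-2 ? I-1×I-2: pp
P/II-3 ? I-1×I-2: pp
⇒ P over [I-1,I-2,II-1,II-2,II-3]: 1 consistent
T/I-1 aff ·: Tt|TT
T/I-2 aff ·: Tt|TT
T/II-1 aff I-1×I-2: Tt|TT
T/II-2 aff I-1×I-2: Tt|TT
T/II-3 aff I-1×I-2: Tt|TT
⇒ T over [I-1,I-2,II-1,II-2,II-3]: 25 consistent

II-3 ∈ {pp TT, pp Tt}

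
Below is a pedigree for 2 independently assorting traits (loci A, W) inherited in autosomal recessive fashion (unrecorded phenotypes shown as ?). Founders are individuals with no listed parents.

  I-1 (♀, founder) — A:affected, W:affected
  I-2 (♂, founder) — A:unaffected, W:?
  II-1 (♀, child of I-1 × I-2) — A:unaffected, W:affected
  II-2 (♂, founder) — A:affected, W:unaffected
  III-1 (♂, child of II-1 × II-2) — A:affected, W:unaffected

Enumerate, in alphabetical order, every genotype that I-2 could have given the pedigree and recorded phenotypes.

A/I-1 aff ·: aa
A/I-2 un ·: AA|Aa
A/II-1 un I-1×I-2: Aa
A/II-2 aff ·: aa
A/III-1 aff II-1×II-2: aa
⇒ A over [I-1,I-2,II-1,II-2,III-1]: 2 consistent
W/I-1 aff ·: ww
W/I-2 ? ·: Ww|ww
W/II-1 aff I-1×I-2: ww
W/II-2 un ·: WW|Ww
W/III-1 un II-1×II-2: Ww
⇒ W over [I-1,I-2,II-1,II-2,III-1]: 4 consistent

I-2 ∈ {AA Ww, AA ww, Aa Ww, Aa ww}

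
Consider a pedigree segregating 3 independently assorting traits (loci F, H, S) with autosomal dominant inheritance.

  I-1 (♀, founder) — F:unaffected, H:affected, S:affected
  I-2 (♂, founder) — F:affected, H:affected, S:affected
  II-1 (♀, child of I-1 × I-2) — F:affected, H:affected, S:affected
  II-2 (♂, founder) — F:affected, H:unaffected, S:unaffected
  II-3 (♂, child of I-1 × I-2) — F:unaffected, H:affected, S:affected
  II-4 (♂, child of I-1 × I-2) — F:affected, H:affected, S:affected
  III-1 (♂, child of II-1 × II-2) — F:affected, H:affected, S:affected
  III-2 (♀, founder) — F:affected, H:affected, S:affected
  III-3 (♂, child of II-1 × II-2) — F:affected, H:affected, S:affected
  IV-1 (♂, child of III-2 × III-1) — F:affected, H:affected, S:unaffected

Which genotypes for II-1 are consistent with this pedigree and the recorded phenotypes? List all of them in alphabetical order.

F/I-1 un ·: ff
F/I-2 aff ·: Ff
F/II-1 aff I-1×I-2: Ff
F/II-2 aff ·: Ff|FF
F/II-3 un I-1×I-2: ff
F/II-4 aff I-1×I-2: Ff
F/III-1 aff II-1×II-2: Ff|FF
F/III-2 aff ·: Ff|FF
F/III-3 aff II-1×II-2: Ff|FF
F/IV-1 aff III-2×III-1: Ff|FF
⇒ F over [I-1,I-2,II-1,II-2,II-3,II-4,III-1,III-2,III-3,IV-1]: 28 consistent
H/I-1 aff ·: Hh|HH
H/I-2 aff ·: Hh|HH
H/II-1 aff I-1×I-2: Hh|HH
H/II-2 un ·: hh
H/II-3 aff I-1×I-2: Hh|HH
H/II-4 aff I-1×I-2: Hh|HH
H/III-1 aff II-1×II-2: Hh
H/III-2 aff ·: Hh|HH
H/III-3 aff II-1×II-2: Hh
H/IV-1 aff III-2×III-1: Hh|HH
⇒ H over [I-1,I-2,II-1,II-2,II-3,II-4,III-1,III-2,III-3,IV-1]: 100 consistent
S/I-1 aff ·: Ss|SS
S/I-2 aff ·: Ss|SS
S/II-1 aff I-1×I-2: Ss|SS
S/II-2 un ·: ss
S/II-3 aff I-1×I-2: Ss|SS
S/II-4 aff I-1×I-2: Ss|SS
S/III-1 aff II-1×II-2: Ss
S/III-2 aff ·: Ss
S/III-3 aff II-1×II-2: Ss
S/IV-1 un III-2×III-1: ss
⇒ S over [I-1,I-2,II-1,II-2,II-3,II-4,III-1,III-2,III-3,IV-1]: 25 consistent

II-1 ∈ {Ff HH SS, Ff HH Ss, Ff Hh SS, Ff Hh Ss}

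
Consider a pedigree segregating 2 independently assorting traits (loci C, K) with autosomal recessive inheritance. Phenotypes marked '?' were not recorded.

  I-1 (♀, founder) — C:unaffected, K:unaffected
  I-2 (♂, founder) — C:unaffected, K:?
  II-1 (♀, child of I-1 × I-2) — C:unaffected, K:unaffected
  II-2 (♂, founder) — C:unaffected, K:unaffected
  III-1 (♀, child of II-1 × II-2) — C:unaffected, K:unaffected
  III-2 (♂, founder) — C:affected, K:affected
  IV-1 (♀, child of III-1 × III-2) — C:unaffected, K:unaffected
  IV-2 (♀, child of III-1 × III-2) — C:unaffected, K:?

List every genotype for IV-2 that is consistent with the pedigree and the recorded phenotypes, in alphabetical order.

C/I-1 un ·: CC|Cc
C/I-2 un ·: CC|Cc
C/II-1 un I-1×I-2: CC|Cc
C/II-2 un ·: CC|Cc
C/III-1 un II-1×II-2: CC|Cc
C/III-2 aff ·: cc
C/IV-1 un III-1×III-2: Cc
C/IV-2 un III-1×III-2: Cc
⇒ C over [I-1,I-2,II-1,II-2,III-1,III-2,IV-1,IV-2]: 24 consistent
K/I-1 un ·: KK|Kk
K/I-2 ? ·: KK|Kk|kk
K/II-1 un I-1×I-2: KK|Kk
K/II-2 un ·: KK|Kk
K/III-1 un II-1×II-2: KK|Kk
K/III-2 aff ·: kk
K/IV-1 un III-1×III-2: Kk
K/IV-2 ? III-1×III-2: Kk|kk
⇒ K over [I-1,I-2,II-1,II-2,III-1,III-2,IV-1,IV-2]: 46 consistent

IV-2 ∈ {Cc Kk, Cc kk}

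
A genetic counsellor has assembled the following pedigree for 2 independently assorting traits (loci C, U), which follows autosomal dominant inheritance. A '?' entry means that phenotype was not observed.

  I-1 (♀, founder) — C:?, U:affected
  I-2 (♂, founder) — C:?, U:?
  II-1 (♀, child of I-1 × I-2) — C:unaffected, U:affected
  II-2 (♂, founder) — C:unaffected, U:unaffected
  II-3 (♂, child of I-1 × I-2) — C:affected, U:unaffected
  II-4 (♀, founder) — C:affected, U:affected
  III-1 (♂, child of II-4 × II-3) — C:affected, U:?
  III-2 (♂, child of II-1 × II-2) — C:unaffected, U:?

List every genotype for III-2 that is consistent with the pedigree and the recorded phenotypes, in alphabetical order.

C/I-1 ? ·: cc|Cc
C/I-2 ? ·: cc|Cc
C/II-1 un I-1×I-2: cc
C/II-2 un ·: cc
C/II-3 aff I-1×I-2: Cc|CC
C/II-4 aff ·: Cc|CC
C/III-1 aff II-4×II-3: Cc|CC
C/III-2 un II-1×II-2: cc
⇒ C over [I-1,I-2,II-1,II-2,II-3,II-4,III-1,III-2]: 15 consistent
U/I-1 aff ·: Uu
U/I-2 ? ·: uu|Uu
U/II-1 aff I-1×I-2: Uu|UU
U/II-2 un ·: uu
U/II-3 un I-1×I-2: uu
U/II-4 aff ·: Uu|UU
U/III-1 ? II-4×II-3: uu|Uu
U/III-2 ? II-1×II-2: uu|Uu
⇒ U over [I-1,I-2,II-1,II-2,II-3,II-4,III-1,III-2]: 15 consistent

III-2 ∈ {cc Uu, cc uu}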